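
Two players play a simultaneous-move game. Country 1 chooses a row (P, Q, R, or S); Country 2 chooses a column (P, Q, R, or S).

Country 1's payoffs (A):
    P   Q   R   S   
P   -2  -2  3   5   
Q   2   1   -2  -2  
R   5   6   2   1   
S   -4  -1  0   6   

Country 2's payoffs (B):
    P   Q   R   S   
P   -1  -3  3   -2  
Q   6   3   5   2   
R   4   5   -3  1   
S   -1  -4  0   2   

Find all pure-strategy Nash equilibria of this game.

Check mutual best responses: a cell is a NE iff neither player can gain by unilaterally deviating.
Country 1's best responses — vs P: R (payoff 5); vs Q: R (payoff 6); vs R: P (payoff 3); vs S: S (payoff 6).
Country 2's best responses — vs P: R (payoff 3); vs Q: P (payoff 6); vs R: Q (payoff 5); vs S: S (payoff 2).
Mutual best responses occur at (P, R), (R, Q), and (S, S); at each, neither player gains by switching.

(P, R), (R, Q), and (S, S)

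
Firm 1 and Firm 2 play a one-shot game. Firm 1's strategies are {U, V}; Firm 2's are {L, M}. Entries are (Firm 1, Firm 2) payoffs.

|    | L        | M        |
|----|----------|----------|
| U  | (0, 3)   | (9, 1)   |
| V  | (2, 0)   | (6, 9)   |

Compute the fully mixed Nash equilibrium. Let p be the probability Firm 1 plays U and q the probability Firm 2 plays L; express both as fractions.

p = 9/11, q = 3/5

In a mixed NE each player is indifferent between their pure strategies, so the opponent's mix sets the indifference.
Firm 2 indifferent between L and M: p·3 + (1−p)·0 = p·1 + (1−p)·9 ⟹ 0 + 3p = 9 + (-8)p ⟹ p = 9/11.
Firm 1 indifferent between U and V: q·0 + (1−q)·9 = q·2 + (1−q)·6 ⟹ 9 + (-9)q = 6 + (-4)q ⟹ q = 3/5.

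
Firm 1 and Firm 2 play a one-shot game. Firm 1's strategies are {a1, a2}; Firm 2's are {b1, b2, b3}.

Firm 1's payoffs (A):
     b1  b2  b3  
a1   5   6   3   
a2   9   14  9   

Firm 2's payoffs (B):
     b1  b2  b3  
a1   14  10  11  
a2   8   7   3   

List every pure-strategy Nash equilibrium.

(a2, b1)

Check mutual best responses: a cell is a NE iff neither player can gain by unilaterally deviating.
Firm 1's best responses — vs b1: a2 (payoff 9); vs b2: a2 (payoff 14); vs b3: a2 (payoff 9).
Firm 2's best responses — vs a1: b1 (payoff 14); vs a2: b1 (payoff 8).
The only mutual best response is (a2, b1); neither player gains by switching there.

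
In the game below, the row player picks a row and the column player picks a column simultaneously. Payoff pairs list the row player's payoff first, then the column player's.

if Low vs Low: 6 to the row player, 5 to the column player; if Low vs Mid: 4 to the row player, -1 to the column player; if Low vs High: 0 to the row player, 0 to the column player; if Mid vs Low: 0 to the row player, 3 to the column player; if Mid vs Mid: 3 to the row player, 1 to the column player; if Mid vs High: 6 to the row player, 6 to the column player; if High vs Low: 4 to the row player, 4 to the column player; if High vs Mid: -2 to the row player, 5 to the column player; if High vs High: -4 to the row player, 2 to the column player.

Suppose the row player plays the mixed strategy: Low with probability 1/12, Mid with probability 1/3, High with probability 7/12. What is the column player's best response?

Low

The column player's best reply maximizes expected payoff against the mix.
Low: (1/12)·5 + (1/3)·3 + (7/12)·4 = 15/4
Mid: (1/12)·(-1) + (1/3)·1 + (7/12)·5 = 19/6
High: (1/12)·0 + (1/3)·6 + (7/12)·2 = 19/6
Highest expected payoff is 15/4, from Low.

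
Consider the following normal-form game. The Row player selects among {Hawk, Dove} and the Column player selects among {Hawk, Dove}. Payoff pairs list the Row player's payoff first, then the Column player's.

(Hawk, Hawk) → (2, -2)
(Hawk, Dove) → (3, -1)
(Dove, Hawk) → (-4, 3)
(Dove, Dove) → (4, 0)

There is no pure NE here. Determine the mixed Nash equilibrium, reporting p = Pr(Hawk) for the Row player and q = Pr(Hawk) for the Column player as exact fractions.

In a mixed NE each player is indifferent between their pure strategies, so the opponent's mix sets the indifference.
The Column player indifferent between Hawk and Dove: p·(-2) + (1−p)·3 = p·(-1) + (1−p)·0 ⟹ 3 + (-5)p = 0 + (-1)p ⟹ p = 3/4.
The Row player indifferent between Hawk and Dove: q·2 + (1−q)·3 = q·(-4) + (1−q)·4 ⟹ 3 + (-1)q = 4 + (-8)q ⟹ q = 1/7.

p = 3/4, q = 1/7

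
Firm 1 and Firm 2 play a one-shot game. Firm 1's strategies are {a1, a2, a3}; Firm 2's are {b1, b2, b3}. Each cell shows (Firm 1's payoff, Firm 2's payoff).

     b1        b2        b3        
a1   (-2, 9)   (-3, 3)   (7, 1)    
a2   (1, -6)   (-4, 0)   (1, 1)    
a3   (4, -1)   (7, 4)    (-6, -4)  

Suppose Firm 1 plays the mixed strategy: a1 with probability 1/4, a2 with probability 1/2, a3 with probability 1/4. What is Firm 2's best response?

Compute Firm 2's expected payoff from each pure strategy against the given mix.
b1: (1/4)·9 + (1/2)·(-6) + (1/4)·(-1) = -1
b2: (1/4)·3 + (1/2)·0 + (1/4)·4 = 7/4
b3: (1/4)·1 + (1/2)·1 + (1/4)·(-4) = -1/4
Highest expected payoff is 7/4, from b2.

b2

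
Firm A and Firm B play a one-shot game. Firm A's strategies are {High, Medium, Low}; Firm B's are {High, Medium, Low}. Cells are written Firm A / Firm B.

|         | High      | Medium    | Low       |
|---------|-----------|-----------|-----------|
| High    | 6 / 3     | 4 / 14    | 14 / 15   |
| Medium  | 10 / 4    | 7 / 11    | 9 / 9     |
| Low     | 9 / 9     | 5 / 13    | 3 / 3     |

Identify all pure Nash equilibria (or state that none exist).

A profile is a Nash equilibrium when each player is best-responding to the other.
Firm A's best responses — vs High: Medium (payoff 10); vs Medium: Medium (payoff 7); vs Low: High (payoff 14).
Firm B's best responses — vs High: Low (payoff 15); vs Medium: Medium (payoff 11); vs Low: Medium (payoff 13).
Mutual best responses occur at (High, Low) and (Medium, Medium); at each, neither player gains by switching.

(High, Low) and (Medium, Medium)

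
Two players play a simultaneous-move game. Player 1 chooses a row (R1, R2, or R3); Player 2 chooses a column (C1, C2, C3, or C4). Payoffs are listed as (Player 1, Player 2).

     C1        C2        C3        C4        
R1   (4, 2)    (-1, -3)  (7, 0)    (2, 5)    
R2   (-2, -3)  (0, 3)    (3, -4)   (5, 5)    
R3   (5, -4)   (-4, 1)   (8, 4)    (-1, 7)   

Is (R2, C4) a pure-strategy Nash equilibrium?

Yes

Holding Player 2 at C4: Player 1 gets 5 from R2, versus 2 from R1, -1 from R3. No profitable deviation for Player 1.
Holding Player 1 at R2: Player 2 gets 5 from C4, versus -3 from C1, 3 from C2, -4 from C3. No profitable deviation for Player 2 either.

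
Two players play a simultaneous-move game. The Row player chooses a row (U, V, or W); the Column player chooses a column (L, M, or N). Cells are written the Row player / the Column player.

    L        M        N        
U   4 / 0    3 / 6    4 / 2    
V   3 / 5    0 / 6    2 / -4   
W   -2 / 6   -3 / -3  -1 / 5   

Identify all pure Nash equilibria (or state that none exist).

(U, M)

A profile is a Nash equilibrium when each player is best-responding to the other.
The Row player's best responses — vs L: U (payoff 4); vs M: U (payoff 3); vs N: U (payoff 4).
The Column player's best responses — vs U: M (payoff 6); vs V: M (payoff 6); vs W: L (payoff 6).
The only mutual best response is (U, M); neither player gains by switching there.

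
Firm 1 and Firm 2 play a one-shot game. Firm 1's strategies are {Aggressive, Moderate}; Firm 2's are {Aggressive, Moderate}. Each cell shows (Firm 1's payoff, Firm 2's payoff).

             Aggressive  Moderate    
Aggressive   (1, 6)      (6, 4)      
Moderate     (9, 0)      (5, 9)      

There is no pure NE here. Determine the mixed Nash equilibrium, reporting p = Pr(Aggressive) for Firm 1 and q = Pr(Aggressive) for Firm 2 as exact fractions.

p = 9/11, q = 1/9

Each player's mixing probability is pinned down by making the *other* player indifferent.
Firm 2 indifferent between Aggressive and Moderate: p·6 + (1−p)·0 = p·4 + (1−p)·9 ⟹ 0 + 6p = 9 + (-5)p ⟹ p = 9/11.
Firm 1 indifferent between Aggressive and Moderate: q·1 + (1−q)·6 = q·9 + (1−q)·5 ⟹ 6 + (-5)q = 5 + 4q ⟹ q = 1/9.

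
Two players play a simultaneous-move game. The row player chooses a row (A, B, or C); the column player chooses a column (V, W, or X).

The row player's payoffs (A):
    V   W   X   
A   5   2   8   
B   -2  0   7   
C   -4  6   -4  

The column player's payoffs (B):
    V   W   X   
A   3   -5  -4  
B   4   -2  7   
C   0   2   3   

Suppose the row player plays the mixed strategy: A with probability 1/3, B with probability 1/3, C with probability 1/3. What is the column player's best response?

V

The column player's best reply maximizes expected payoff against the mix.
V: (1/3)·3 + (1/3)·4 + (1/3)·0 = 7/3
W: (1/3)·(-5) + (1/3)·(-2) + (1/3)·2 = -5/3
X: (1/3)·(-4) + (1/3)·7 + (1/3)·3 = 2
Highest expected payoff is 7/3, from V.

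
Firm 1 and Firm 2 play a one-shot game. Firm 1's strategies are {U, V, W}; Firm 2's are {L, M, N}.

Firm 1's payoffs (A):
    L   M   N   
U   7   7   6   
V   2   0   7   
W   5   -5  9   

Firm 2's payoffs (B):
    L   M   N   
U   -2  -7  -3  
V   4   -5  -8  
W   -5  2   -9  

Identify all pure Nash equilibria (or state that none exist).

(U, L)

Check mutual best responses: a cell is a NE iff neither player can gain by unilaterally deviating.
Firm 1's best responses — vs L: U (payoff 7); vs M: U (payoff 7); vs N: W (payoff 9).
Firm 2's best responses — vs U: L (payoff -2); vs V: L (payoff 4); vs W: M (payoff 2).
The only mutual best response is (U, L); neither player gains by switching there.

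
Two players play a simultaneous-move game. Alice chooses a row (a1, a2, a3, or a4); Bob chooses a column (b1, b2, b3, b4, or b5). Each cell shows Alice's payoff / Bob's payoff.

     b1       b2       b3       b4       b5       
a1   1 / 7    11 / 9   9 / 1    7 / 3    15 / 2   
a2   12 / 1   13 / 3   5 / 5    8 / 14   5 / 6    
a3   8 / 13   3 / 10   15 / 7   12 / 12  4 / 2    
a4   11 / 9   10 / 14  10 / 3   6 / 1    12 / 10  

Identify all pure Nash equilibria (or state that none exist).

No pure-strategy Nash equilibrium

Check mutual best responses: a cell is a NE iff neither player can gain by unilaterally deviating.
Alice's best responses — vs b1: a2 (payoff 12); vs b2: a2 (payoff 13); vs b3: a3 (payoff 15); vs b4: a3 (payoff 12); vs b5: a1 (payoff 15).
Bob's best responses — vs a1: b2 (payoff 9); vs a2: b4 (payoff 14); vs a3: b1 (payoff 13); vs a4: b2 (payoff 14).
No cell has both players best-responding. For instance, Alice's best reply to b3 is a3, but against a3 Bob prefers b1 over b3.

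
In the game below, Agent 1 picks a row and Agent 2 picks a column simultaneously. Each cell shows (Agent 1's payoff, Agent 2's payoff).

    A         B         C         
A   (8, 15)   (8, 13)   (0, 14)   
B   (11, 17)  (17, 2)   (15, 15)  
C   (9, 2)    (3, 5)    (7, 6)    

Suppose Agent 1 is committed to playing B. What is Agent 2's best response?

With Agent 1 fixed at B, Agent 2's payoffs are: A → 17, B → 2, C → 15.
The maximum is 17, achieved by A.

A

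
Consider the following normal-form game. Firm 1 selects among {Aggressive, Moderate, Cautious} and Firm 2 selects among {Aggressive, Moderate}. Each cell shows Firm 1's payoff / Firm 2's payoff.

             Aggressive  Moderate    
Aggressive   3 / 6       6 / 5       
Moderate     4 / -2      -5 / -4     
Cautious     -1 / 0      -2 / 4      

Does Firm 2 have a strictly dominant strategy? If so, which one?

None

Check whether one of Firm 2's strategies beats all alternatives regardless of what the opponent does.
Aggressive is not dominant: against Cautious, Moderate gives 4 > 0.
Moderate is not dominant: against Aggressive, Aggressive gives 6 > 5.
No single strategy is best against every opponent action.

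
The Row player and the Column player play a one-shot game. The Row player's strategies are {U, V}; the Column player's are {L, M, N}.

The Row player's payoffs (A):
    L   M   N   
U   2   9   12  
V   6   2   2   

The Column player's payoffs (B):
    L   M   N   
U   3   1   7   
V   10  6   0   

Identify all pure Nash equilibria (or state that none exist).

(U, N) and (V, L)

Check mutual best responses: a cell is a NE iff neither player can gain by unilaterally deviating.
The Row player's best responses — vs L: V (payoff 6); vs M: U (payoff 9); vs N: U (payoff 12).
The Column player's best responses — vs U: N (payoff 7); vs V: L (payoff 10).
Mutual best responses occur at (U, N) and (V, L); at each, neither player gains by switching.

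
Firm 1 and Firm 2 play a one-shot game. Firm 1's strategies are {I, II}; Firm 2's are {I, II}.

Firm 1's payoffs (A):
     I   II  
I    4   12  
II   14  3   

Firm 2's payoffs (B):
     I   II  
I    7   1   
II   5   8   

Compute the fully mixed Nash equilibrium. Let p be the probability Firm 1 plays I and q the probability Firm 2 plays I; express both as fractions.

Each player's mixing probability is pinned down by making the *other* player indifferent.
Firm 2 indifferent between I and II: p·7 + (1−p)·5 = p·1 + (1−p)·8 ⟹ 5 + 2p = 8 + (-7)p ⟹ p = 1/3.
Firm 1 indifferent between I and II: q·4 + (1−q)·12 = q·14 + (1−q)·3 ⟹ 12 + (-8)q = 3 + 11q ⟹ q = 9/19.

p = 1/3, q = 9/19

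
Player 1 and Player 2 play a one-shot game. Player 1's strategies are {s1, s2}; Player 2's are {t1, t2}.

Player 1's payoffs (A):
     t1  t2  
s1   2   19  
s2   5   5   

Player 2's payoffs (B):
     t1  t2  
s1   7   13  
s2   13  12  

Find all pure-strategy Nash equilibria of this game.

Check mutual best responses: a cell is a NE iff neither player can gain by unilaterally deviating.
Player 1's best responses — vs t1: s2 (payoff 5); vs t2: s1 (payoff 19).
Player 2's best responses — vs s1: t2 (payoff 13); vs s2: t1 (payoff 13).
Mutual best responses occur at (s1, t2) and (s2, t1); at each, neither player gains by switching.

(s1, t2) and (s2, t1)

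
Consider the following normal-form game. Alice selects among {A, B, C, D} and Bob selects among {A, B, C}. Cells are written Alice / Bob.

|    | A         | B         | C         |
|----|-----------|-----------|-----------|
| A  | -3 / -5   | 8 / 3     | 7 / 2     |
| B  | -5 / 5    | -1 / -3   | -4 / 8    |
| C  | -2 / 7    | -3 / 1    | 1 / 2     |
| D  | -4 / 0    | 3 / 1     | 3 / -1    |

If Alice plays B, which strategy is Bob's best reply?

C

With Alice fixed at B, Bob's payoffs are: A → 5, B → -3, C → 8.
The maximum is 8, achieved by C.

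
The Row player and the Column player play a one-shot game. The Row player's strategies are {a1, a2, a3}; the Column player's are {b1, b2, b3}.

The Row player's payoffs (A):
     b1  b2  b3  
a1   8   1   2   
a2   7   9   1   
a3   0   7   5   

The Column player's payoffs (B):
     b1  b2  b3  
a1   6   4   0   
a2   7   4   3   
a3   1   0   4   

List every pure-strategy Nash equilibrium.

A profile is a Nash equilibrium when each player is best-responding to the other.
The Row player's best responses — vs b1: a1 (payoff 8); vs b2: a2 (payoff 9); vs b3: a3 (payoff 5).
The Column player's best responses — vs a1: b1 (payoff 6); vs a2: b1 (payoff 7); vs a3: b3 (payoff 4).
Mutual best responses occur at (a1, b1) and (a3, b3); at each, neither player gains by switching.

(a1, b1) and (a3, b3)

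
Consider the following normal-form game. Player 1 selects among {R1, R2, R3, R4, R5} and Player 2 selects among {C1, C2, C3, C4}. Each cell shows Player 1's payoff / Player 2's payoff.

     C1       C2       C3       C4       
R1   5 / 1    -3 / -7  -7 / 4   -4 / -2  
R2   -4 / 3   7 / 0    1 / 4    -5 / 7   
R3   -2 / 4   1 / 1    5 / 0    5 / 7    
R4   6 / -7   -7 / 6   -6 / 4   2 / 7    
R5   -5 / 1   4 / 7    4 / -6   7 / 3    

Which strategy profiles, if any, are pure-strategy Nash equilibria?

There is no pure-strategy Nash equilibrium

Find each player's best response to every opponent strategy; NE are the intersections.
Player 1's best responses — vs C1: R4 (payoff 6); vs C2: R2 (payoff 7); vs C3: R3 (payoff 5); vs C4: R5 (payoff 7).
Player 2's best responses — vs R1: C3 (payoff 4); vs R2: C4 (payoff 7); vs R3: C4 (payoff 7); vs R4: C4 (payoff 7); vs R5: C2 (payoff 7).
No cell has both players best-responding. For instance, Player 1's best reply to C2 is R2, but against R2 Player 2 prefers C4 over C2.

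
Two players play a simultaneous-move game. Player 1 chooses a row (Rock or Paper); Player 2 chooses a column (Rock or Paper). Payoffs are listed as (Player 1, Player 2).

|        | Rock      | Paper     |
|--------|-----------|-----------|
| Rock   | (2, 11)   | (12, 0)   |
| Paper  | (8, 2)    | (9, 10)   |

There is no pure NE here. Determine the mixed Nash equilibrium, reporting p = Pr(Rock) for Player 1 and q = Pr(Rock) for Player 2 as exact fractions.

p = 8/19, q = 1/3

In a mixed NE each player is indifferent between their pure strategies, so the opponent's mix sets the indifference.
Player 2 indifferent between Rock and Paper: p·11 + (1−p)·2 = p·0 + (1−p)·10 ⟹ 2 + 9p = 10 + (-10)p ⟹ p = 8/19.
Player 1 indifferent between Rock and Paper: q·2 + (1−q)·12 = q·8 + (1−q)·9 ⟹ 12 + (-10)q = 9 + (-1)q ⟹ q = 1/3.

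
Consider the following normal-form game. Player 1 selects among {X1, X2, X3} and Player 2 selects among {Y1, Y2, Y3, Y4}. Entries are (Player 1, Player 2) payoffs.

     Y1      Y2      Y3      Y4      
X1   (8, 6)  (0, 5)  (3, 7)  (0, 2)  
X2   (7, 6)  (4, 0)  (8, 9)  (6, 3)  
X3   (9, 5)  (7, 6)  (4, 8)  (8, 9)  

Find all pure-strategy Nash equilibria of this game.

(X2, Y3) and (X3, Y4)

Find each player's best response to every opponent strategy; NE are the intersections.
Player 1's best responses — vs Y1: X3 (payoff 9); vs Y2: X3 (payoff 7); vs Y3: X2 (payoff 8); vs Y4: X3 (payoff 8).
Player 2's best responses — vs X1: Y3 (payoff 7); vs X2: Y3 (payoff 9); vs X3: Y4 (payoff 9).
Mutual best responses occur at (X2, Y3) and (X3, Y4); at each, neither player gains by switching.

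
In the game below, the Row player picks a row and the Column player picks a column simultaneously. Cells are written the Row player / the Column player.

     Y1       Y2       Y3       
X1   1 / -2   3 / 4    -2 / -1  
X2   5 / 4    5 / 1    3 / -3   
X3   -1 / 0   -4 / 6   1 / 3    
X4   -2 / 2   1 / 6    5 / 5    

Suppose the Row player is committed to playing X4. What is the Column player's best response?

With the Row player fixed at X4, the Column player's payoffs are: Y1 → 2, Y2 → 6, Y3 → 5.
The maximum is 6, achieved by Y2.

Y2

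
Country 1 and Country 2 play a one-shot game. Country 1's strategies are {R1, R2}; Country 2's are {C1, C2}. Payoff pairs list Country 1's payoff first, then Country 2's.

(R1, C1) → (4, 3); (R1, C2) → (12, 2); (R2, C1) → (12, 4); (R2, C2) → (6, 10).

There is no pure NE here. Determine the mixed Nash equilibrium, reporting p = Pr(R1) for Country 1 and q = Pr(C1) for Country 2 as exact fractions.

In a mixed NE each player is indifferent between their pure strategies, so the opponent's mix sets the indifference.
Country 2 indifferent between C1 and C2: p·3 + (1−p)·4 = p·2 + (1−p)·10 ⟹ 4 + (-1)p = 10 + (-8)p ⟹ p = 6/7.
Country 1 indifferent between R1 and R2: q·4 + (1−q)·12 = q·12 + (1−q)·6 ⟹ 12 + (-8)q = 6 + 6q ⟹ q = 3/7.

p = 6/7, q = 3/7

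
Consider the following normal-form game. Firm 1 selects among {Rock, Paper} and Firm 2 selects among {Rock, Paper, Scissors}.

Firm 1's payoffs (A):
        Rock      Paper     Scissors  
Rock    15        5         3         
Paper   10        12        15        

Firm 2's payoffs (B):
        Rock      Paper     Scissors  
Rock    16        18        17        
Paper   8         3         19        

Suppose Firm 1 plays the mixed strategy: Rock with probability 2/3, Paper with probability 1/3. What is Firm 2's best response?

Compute Firm 2's expected payoff from each pure strategy against the given mix.
Rock: (2/3)·16 + (1/3)·8 = 40/3
Paper: (2/3)·18 + (1/3)·3 = 13
Scissors: (2/3)·17 + (1/3)·19 = 53/3
Highest expected payoff is 53/3, from Scissors.

Scissors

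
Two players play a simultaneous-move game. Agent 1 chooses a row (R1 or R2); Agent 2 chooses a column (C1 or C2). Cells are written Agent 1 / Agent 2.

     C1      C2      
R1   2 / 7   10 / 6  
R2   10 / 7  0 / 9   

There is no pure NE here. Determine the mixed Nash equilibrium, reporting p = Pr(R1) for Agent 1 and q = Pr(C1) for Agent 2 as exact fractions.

Each player's mixing probability is pinned down by making the *other* player indifferent.
Agent 2 indifferent between C1 and C2: p·7 + (1−p)·7 = p·6 + (1−p)·9 ⟹ 7 + 0p = 9 + (-3)p ⟹ p = 2/3.
Agent 1 indifferent between R1 and R2: q·2 + (1−q)·10 = q·10 + (1−q)·0 ⟹ 10 + (-8)q = 0 + 10q ⟹ q = 5/9.

p = 2/3, q = 5/9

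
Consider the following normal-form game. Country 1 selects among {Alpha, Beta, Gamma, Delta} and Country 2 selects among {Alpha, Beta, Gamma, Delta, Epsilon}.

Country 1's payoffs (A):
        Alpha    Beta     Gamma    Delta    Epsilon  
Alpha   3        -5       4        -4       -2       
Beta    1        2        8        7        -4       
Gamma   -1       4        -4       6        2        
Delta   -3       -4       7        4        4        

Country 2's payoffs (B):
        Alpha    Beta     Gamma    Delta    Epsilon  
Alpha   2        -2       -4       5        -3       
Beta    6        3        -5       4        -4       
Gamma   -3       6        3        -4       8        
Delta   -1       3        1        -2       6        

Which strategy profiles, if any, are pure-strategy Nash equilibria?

(Delta, Epsilon)

A profile is a Nash equilibrium when each player is best-responding to the other.
Country 1's best responses — vs Alpha: Alpha (payoff 3); vs Beta: Gamma (payoff 4); vs Gamma: Beta (payoff 8); vs Delta: Beta (payoff 7); vs Epsilon: Delta (payoff 4).
Country 2's best responses — vs Alpha: Delta (payoff 5); vs Beta: Alpha (payoff 6); vs Gamma: Epsilon (payoff 8); vs Delta: Epsilon (payoff 6).
The only mutual best response is (Delta, Epsilon); neither player gains by switching there.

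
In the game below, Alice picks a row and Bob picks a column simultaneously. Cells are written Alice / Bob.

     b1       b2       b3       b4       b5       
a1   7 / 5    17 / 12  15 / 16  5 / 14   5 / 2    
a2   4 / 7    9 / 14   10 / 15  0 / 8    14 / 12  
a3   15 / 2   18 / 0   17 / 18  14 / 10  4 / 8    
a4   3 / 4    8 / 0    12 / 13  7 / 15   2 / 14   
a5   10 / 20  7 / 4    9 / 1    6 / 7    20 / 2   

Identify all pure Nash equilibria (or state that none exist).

(a3, b3)

Check mutual best responses: a cell is a NE iff neither player can gain by unilaterally deviating.
Alice's best responses — vs b1: a3 (payoff 15); vs b2: a3 (payoff 18); vs b3: a3 (payoff 17); vs b4: a3 (payoff 14); vs b5: a5 (payoff 20).
Bob's best responses — vs a1: b3 (payoff 16); vs a2: b3 (payoff 15); vs a3: b3 (payoff 18); vs a4: b4 (payoff 15); vs a5: b1 (payoff 20).
The only mutual best response is (a3, b3); neither player gains by switching there.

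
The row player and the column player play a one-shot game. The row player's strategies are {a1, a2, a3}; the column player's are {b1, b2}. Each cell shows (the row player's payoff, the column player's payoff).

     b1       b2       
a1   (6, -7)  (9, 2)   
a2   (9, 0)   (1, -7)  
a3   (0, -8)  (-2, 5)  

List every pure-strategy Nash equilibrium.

A profile is a Nash equilibrium when each player is best-responding to the other.
The row player's best responses — vs b1: a2 (payoff 9); vs b2: a1 (payoff 9).
The column player's best responses — vs a1: b2 (payoff 2); vs a2: b1 (payoff 0); vs a3: b2 (payoff 5).
Mutual best responses occur at (a1, b2) and (a2, b1); at each, neither player gains by switching.

(a1, b2) and (a2, b1)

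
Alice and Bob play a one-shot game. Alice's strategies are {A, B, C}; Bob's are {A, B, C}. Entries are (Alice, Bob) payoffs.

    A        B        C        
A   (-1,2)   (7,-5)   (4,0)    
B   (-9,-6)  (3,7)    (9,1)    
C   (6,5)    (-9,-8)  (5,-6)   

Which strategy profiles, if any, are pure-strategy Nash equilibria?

(C, A)

A profile is a Nash equilibrium when each player is best-responding to the other.
Alice's best responses — vs A: C (payoff 6); vs B: A (payoff 7); vs C: B (payoff 9).
Bob's best responses — vs A: A (payoff 2); vs B: B (payoff 7); vs C: A (payoff 5).
The only mutual best response is (C, A); neither player gains by switching there.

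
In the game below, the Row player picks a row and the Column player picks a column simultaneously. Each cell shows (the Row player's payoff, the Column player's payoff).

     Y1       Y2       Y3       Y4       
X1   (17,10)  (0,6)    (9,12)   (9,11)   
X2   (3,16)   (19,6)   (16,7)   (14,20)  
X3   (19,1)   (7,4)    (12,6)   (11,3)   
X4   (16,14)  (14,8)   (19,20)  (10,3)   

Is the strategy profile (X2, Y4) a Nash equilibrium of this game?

Holding the Column player at Y4: the Row player gets 14 from X2, versus 9 from X1, 11 from X3, 10 from X4. No profitable deviation for the Row player.
Holding the Row player at X2: the Column player gets 20 from Y4, versus 16 from Y1, 6 from Y2, 7 from Y3. No profitable deviation for the Column player either.

Yes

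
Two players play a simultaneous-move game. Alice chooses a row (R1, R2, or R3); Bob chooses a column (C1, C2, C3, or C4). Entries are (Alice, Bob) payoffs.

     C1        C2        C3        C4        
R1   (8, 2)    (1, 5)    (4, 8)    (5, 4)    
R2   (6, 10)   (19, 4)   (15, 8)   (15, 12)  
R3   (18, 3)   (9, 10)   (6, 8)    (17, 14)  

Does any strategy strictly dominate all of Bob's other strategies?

None

A strategy is strictly dominant if it gives Bob a strictly higher payoff than every other strategy, against every choice by the opponent.
C1 is not dominant: against R1, C2 gives 5 > 2.
C2 is not dominant: against R1, C3 gives 8 > 5.
C3 is not dominant: against R2, C1 gives 10 > 8.
C4 is not dominant: against R1, C2 gives 5 > 4.
No single strategy is best against every opponent action.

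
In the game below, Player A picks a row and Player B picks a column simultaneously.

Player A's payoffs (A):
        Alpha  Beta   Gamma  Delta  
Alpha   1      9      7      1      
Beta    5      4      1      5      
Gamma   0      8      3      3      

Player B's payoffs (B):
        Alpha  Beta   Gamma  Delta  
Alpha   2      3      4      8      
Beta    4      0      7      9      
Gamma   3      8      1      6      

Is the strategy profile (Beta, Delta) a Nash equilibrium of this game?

Yes

Holding Player B at Delta: Player A gets 5 from Beta, versus 1 from Alpha, 3 from Gamma. No profitable deviation for Player A.
Holding Player A at Beta: Player B gets 9 from Delta, versus 4 from Alpha, 0 from Beta, 7 from Gamma. No profitable deviation for Player B either.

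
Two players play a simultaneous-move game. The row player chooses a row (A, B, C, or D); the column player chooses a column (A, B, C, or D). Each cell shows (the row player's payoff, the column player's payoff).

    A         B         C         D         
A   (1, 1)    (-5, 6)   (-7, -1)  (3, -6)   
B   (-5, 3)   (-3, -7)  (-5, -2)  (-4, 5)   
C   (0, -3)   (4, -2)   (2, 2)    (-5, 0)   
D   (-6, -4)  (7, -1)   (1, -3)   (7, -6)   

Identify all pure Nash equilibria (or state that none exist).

A profile is a Nash equilibrium when each player is best-responding to the other.
The row player's best responses — vs A: A (payoff 1); vs B: D (payoff 7); vs C: C (payoff 2); vs D: D (payoff 7).
The column player's best responses — vs A: B (payoff 6); vs B: D (payoff 5); vs C: C (payoff 2); vs D: B (payoff -1).
Mutual best responses occur at (C, C) and (D, B); at each, neither player gains by switching.

(C, C) and (D, B)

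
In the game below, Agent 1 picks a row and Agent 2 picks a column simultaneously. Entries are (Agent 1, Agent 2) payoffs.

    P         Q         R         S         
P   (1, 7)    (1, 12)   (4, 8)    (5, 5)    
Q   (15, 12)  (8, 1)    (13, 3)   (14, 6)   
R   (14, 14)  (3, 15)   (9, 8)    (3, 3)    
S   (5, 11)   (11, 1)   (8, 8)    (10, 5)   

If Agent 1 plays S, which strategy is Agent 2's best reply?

P

With Agent 1 fixed at S, Agent 2's payoffs are: P → 11, Q → 1, R → 8, S → 5.
The maximum is 11, achieved by P.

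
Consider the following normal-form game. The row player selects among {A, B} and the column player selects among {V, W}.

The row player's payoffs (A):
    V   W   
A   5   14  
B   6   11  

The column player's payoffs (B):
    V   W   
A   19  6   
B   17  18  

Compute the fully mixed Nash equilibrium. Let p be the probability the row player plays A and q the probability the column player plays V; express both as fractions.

p = 1/14, q = 3/4

In a mixed NE each player is indifferent between their pure strategies, so the opponent's mix sets the indifference.
The column player indifferent between V and W: p·19 + (1−p)·17 = p·6 + (1−p)·18 ⟹ 17 + 2p = 18 + (-12)p ⟹ p = 1/14.
The row player indifferent between A and B: q·5 + (1−q)·14 = q·6 + (1−q)·11 ⟹ 14 + (-9)q = 11 + (-5)q ⟹ q = 3/4.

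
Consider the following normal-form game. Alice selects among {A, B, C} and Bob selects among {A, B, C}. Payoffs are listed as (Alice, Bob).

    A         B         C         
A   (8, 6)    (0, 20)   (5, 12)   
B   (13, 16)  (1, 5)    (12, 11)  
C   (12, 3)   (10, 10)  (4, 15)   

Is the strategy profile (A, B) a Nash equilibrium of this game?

No

Holding Bob at B: Alice gets 0 from A but could get 10 by switching to C. Alice has a profitable deviation.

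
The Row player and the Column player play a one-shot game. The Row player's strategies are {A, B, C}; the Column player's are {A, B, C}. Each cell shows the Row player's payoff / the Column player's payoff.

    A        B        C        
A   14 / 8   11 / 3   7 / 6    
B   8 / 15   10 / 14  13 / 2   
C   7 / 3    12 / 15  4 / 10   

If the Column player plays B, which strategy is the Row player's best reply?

With the Column player fixed at B, the Row player's payoffs are: A → 11, B → 10, C → 12.
The maximum is 12, achieved by C.

C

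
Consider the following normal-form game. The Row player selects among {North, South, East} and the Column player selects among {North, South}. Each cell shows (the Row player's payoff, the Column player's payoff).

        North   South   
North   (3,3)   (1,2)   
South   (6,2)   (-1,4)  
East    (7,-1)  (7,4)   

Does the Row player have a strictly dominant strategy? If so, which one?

A strategy is strictly dominant if it gives the Row player a strictly higher payoff than every other strategy, against every choice by the opponent.
East strictly dominates: vs North: 7 > each of {3, 6}; vs South: 7 > each of {1, -1}.

East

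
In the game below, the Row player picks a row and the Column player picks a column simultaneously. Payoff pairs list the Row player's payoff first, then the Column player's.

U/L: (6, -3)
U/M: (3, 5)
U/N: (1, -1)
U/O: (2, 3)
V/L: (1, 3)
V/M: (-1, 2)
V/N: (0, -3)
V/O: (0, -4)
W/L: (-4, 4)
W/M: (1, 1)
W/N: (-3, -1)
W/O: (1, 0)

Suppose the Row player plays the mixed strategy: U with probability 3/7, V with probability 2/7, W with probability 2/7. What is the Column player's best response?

M

Compute the Column player's expected payoff from each pure strategy against the given mix.
L: (3/7)·(-3) + (2/7)·3 + (2/7)·4 = 5/7
M: (3/7)·5 + (2/7)·2 + (2/7)·1 = 3
N: (3/7)·(-1) + (2/7)·(-3) + (2/7)·(-1) = -11/7
O: (3/7)·3 + (2/7)·(-4) + (2/7)·0 = 1/7
Highest expected payoff is 3, from M.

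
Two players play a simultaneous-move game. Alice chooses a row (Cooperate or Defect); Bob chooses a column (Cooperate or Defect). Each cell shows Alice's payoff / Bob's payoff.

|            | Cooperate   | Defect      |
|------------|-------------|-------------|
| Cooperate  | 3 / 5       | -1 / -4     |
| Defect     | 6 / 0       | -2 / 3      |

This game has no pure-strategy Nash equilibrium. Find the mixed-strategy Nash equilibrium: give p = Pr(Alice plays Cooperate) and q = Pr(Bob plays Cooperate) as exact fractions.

In a mixed NE each player is indifferent between their pure strategies, so the opponent's mix sets the indifference.
Bob indifferent between Cooperate and Defect: p·5 + (1−p)·0 = p·(-4) + (1−p)·3 ⟹ 0 + 5p = 3 + (-7)p ⟹ p = 1/4.
Alice indifferent between Cooperate and Defect: q·3 + (1−q)·(-1) = q·6 + (1−q)·(-2) ⟹ (-1) + 4q = (-2) + 8q ⟹ q = 1/4.

p = 1/4, q = 1/4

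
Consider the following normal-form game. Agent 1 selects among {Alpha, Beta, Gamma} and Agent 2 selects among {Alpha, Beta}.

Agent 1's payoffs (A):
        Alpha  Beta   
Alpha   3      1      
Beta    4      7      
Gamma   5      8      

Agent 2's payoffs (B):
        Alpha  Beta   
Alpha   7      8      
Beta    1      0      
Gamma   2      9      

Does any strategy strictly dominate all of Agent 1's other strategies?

A strategy is strictly dominant if it gives Agent 1 a strictly higher payoff than every other strategy, against every choice by the opponent.
Gamma strictly dominates: vs Alpha: 5 > each of {3, 4}; vs Beta: 8 > each of {1, 7}.

Gamma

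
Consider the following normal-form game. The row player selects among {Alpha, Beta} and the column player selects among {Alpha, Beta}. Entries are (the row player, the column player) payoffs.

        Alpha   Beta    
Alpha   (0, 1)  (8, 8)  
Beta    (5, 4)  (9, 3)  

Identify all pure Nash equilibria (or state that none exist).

Check mutual best responses: a cell is a NE iff neither player can gain by unilaterally deviating.
The row player's best responses — vs Alpha: Beta (payoff 5); vs Beta: Beta (payoff 9).
The column player's best responses — vs Alpha: Beta (payoff 8); vs Beta: Alpha (payoff 4).
The only mutual best response is (Beta, Alpha); neither player gains by switching there.

(Beta, Alpha)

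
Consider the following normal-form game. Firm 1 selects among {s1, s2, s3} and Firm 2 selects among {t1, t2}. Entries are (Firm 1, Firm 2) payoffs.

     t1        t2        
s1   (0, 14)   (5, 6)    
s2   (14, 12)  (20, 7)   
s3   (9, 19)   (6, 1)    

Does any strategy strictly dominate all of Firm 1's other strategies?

s2

Check whether one of Firm 1's strategies beats all alternatives regardless of what the opponent does.
s2 strictly dominates: vs t1: 14 > each of {0, 9}; vs t2: 20 > each of {5, 6}.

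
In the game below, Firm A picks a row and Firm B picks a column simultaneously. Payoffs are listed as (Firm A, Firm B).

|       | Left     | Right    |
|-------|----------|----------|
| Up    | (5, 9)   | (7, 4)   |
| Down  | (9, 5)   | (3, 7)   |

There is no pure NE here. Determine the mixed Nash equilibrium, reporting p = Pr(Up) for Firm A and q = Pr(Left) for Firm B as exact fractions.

Each player's mixing probability is pinned down by making the *other* player indifferent.
Firm B indifferent between Left and Right: p·9 + (1−p)·5 = p·4 + (1−p)·7 ⟹ 5 + 4p = 7 + (-3)p ⟹ p = 2/7.
Firm A indifferent between Up and Down: q·5 + (1−q)·7 = q·9 + (1−q)·3 ⟹ 7 + (-2)q = 3 + 6q ⟹ q = 1/2.

p = 2/7, q = 1/2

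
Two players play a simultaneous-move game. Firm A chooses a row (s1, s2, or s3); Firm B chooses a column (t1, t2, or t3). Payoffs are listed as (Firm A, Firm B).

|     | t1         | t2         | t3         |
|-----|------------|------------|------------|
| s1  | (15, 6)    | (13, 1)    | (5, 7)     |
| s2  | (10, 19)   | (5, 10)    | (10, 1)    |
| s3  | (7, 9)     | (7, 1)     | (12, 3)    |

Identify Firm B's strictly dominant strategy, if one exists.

None

Check whether one of Firm B's strategies beats all alternatives regardless of what the opponent does.
t1 is not dominant: against s1, t3 gives 7 > 6.
t2 is not dominant: against s1, t1 gives 6 > 1.
t3 is not dominant: against s2, t1 gives 19 > 1.
No single strategy is best against every opponent action.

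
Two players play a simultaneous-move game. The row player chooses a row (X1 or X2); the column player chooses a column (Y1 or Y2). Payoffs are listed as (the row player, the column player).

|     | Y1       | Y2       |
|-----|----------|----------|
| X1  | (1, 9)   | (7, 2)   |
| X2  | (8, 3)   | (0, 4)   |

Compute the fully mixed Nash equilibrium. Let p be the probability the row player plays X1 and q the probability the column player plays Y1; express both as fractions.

In a mixed NE each player is indifferent between their pure strategies, so the opponent's mix sets the indifference.
The column player indifferent between Y1 and Y2: p·9 + (1−p)·3 = p·2 + (1−p)·4 ⟹ 3 + 6p = 4 + (-2)p ⟹ p = 1/8.
The row player indifferent between X1 and X2: q·1 + (1−q)·7 = q·8 + (1−q)·0 ⟹ 7 + (-6)q = 0 + 8q ⟹ q = 1/2.

p = 1/8, q = 1/2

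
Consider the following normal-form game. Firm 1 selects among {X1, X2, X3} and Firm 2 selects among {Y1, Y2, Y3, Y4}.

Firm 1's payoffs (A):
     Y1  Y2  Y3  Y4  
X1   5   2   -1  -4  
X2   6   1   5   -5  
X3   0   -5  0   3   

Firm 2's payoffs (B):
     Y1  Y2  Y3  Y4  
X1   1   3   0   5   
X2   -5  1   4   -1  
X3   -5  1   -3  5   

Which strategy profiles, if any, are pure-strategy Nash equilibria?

(X2, Y3) and (X3, Y4)

Find each player's best response to every opponent strategy; NE are the intersections.
Firm 1's best responses — vs Y1: X2 (payoff 6); vs Y2: X1 (payoff 2); vs Y3: X2 (payoff 5); vs Y4: X3 (payoff 3).
Firm 2's best responses — vs X1: Y4 (payoff 5); vs X2: Y3 (payoff 4); vs X3: Y4 (payoff 5).
Mutual best responses occur at (X2, Y3) and (X3, Y4); at each, neither player gains by switching.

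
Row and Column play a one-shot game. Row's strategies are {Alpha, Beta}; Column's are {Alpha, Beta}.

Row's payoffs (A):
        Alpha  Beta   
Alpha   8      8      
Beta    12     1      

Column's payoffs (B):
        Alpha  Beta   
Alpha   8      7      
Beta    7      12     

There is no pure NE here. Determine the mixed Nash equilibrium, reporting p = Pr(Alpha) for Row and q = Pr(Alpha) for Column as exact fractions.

Each player's mixing probability is pinned down by making the *other* player indifferent.
Column indifferent between Alpha and Beta: p·8 + (1−p)·7 = p·7 + (1−p)·12 ⟹ 7 + 1p = 12 + (-5)p ⟹ p = 5/6.
Row indifferent between Alpha and Beta: q·8 + (1−q)·8 = q·12 + (1−q)·1 ⟹ 8 + 0q = 1 + 11q ⟹ q = 7/11.

p = 5/6, q = 7/11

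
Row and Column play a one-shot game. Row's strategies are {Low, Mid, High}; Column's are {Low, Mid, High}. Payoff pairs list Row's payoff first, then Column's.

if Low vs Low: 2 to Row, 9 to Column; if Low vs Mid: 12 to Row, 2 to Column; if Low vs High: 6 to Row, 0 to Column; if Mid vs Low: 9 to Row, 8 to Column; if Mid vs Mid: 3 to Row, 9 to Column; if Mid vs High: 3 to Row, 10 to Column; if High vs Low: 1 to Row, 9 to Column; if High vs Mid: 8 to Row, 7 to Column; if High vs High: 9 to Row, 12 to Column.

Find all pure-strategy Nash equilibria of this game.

A profile is a Nash equilibrium when each player is best-responding to the other.
Row's best responses — vs Low: Mid (payoff 9); vs Mid: Low (payoff 12); vs High: High (payoff 9).
Column's best responses — vs Low: Low (payoff 9); vs Mid: High (payoff 10); vs High: High (payoff 12).
The only mutual best response is (High, High); neither player gains by switching there.

(High, High)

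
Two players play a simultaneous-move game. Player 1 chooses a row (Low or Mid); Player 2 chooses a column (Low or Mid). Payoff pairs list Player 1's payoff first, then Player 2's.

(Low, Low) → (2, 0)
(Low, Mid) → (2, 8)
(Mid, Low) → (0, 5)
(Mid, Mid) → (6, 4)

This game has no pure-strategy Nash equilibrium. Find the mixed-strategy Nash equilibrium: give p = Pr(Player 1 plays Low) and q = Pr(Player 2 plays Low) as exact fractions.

p = 1/9, q = 2/3

In a mixed NE each player is indifferent between their pure strategies, so the opponent's mix sets the indifference.
Player 2 indifferent between Low and Mid: p·0 + (1−p)·5 = p·8 + (1−p)·4 ⟹ 5 + (-5)p = 4 + 4p ⟹ p = 1/9.
Player 1 indifferent between Low and Mid: q·2 + (1−q)·2 = q·0 + (1−q)·6 ⟹ 2 + 0q = 6 + (-6)q ⟹ q = 2/3.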